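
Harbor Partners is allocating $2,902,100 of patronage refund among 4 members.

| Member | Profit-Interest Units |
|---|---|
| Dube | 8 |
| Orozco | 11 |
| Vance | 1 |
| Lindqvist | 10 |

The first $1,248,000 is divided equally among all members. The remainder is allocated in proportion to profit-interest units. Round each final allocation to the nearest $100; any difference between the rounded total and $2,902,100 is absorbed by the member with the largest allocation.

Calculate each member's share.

First tranche $1,248,000 split equally: $312,000 each.
Remainder $1,654,100 by profit-interest units (total 30): Dube 441,093.33 → $441,100; Orozco 606,503.33 → $606,500; Vance 55,136.67 → $55,100; Lindqvist 551,366.67 → $551,400.
Totals: Dube $312,000 + $441,100 = $753,100; Orozco $312,000 + $606,500 = $918,500; Vance $312,000 + $55,100 = $367,100; Lindqvist $312,000 + $551,400 = $863,400.

Dube: $753,100 | Orozco: $918,500 | Vance: $367,100 | Lindqvist: $863,400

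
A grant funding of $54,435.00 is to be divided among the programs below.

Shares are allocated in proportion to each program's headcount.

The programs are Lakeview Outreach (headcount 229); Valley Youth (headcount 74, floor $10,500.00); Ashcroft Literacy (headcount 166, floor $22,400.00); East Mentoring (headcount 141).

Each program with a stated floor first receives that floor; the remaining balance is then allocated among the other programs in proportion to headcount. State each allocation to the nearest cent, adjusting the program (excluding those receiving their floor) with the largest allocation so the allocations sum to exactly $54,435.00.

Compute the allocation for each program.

Fund the minimums — Valley Youth $10,500.00; Ashcroft Literacy $22,400.00. Remaining pool $21,535.00.
Remaining pool split over remaining headcount 370: Lakeview Outreach 13,328.4189 → $13,328.42; East Mentoring 8,206.5811 → $8,206.58.

Lakeview Outreach: $13,328.42 | Valley Youth: $10,500.00 | Ashcroft Literacy: $22,400.00 | East Mentoring: $8,206.58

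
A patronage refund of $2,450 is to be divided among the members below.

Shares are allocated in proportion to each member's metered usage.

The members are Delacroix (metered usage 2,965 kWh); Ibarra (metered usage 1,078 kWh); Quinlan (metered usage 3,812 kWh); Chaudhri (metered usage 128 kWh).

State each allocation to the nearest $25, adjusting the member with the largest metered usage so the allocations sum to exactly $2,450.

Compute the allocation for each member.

Delacroix: $900 | Ibarra: $325 | Quinlan: $1,175 | Chaudhri: $50

Total metered usage = 2,965 + 1,078 + 3,812 + 128 = 7,983.
Proportional shares: Delacroix 909.96; Ibarra 330.84; Quinlan 1,169.91; Chaudhri 39.28.
Rounded to nearest $25: Delacroix $900; Ibarra $325; Quinlan $1,175; Chaudhri $50. Sum = $2,450.
Rounded total matches; no reconciliation needed.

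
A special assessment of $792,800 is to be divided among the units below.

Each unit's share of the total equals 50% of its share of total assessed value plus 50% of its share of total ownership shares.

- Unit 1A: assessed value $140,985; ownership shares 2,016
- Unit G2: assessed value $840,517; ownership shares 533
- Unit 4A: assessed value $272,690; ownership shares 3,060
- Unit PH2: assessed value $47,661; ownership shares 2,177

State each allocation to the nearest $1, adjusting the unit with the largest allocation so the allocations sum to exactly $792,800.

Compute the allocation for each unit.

Unit 1A: $145,567 | Unit G2: $283,064 | Unit 4A: $238,822 | Unit PH2: $125,347

Assessed value total 1,301,853; ownership shares total 7,786.
Composite weights (50% assessed value + 50% ownership shares): Unit 1A 0.1836; Unit G2 0.3570; Unit 4A 0.3012; Unit PH2 0.1581.
Unrounded shares: Unit 1A 145,566.77; Unit G2 283,064.27; Unit 4A 238,821.52; Unit PH2 125,347.44.
At nearest $1: Unit 1A $145,567; Unit G2 $283,064; Unit 4A $238,822; Unit PH2 $125,347. Sum = $792,800.
Sum already equals the total — no adjustment.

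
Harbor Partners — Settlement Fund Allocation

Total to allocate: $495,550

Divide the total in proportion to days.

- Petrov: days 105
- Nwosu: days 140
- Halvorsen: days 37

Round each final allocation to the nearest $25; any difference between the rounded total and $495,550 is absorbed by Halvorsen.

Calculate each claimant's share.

Petrov: $184,525 | Nwosu: $246,025 | Halvorsen: $65,000

Combined days = 282.
Unrounded shares: Petrov 105/282 × $495,550 = 184,513.30; Nwosu 140/282 × $495,550 = 246,017.73; Halvorsen 37/282 × $495,550 = 65,018.97.
At nearest $25: Petrov $184,525; Nwosu $246,025; Halvorsen $65,025. Sum = $495,575.
Difference $495,550 − $495,575 = −$25 applied to Halvorsen: Halvorsen becomes $65,000.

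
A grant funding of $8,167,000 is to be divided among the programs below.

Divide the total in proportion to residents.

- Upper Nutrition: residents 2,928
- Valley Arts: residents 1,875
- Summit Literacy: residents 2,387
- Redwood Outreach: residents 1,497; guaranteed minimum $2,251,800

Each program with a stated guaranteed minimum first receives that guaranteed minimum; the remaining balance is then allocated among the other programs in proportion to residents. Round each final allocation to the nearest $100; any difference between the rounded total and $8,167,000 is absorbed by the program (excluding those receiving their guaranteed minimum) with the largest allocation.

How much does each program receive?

Minimums first: Redwood Outreach $2,251,800. Balance $5,915,200.
Balance split over remaining residents 7,190: Upper Nutrition 2,408,860.31 → $2,408,900; Valley Arts 1,542,559.11 → $1,542,600; Summit Literacy 1,963,780.58 → $1,963,800.
Rounding difference −$100 applied to Upper Nutrition → $2,408,800.

Upper Nutrition: $2,408,800 | Valley Arts: $1,542,600 | Summit Literacy: $1,963,800 | Redwood Outreach: $2,251,800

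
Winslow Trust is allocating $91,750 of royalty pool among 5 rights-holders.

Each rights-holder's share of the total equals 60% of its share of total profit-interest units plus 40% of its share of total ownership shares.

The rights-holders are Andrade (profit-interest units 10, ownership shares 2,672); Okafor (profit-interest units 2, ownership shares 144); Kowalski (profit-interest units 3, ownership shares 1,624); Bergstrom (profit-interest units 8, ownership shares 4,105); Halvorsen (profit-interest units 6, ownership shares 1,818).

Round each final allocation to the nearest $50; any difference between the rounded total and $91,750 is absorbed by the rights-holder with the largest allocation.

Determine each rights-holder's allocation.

Profit-interest units total 29; ownership shares total 10,363.
Combined weights (60% profit-interest units + 40% ownership shares): Andrade 0.3100; Okafor 0.0469; Kowalski 0.1248; Bergstrom 0.3240; Halvorsen 0.1943.
Unrounded shares: Andrade 28,445.50; Okafor 4,306.52; Kowalski 11,446.14; Bergstrom 29,723.84; Halvorsen 17,828.00.
Rounded to nearest $50: Andrade $28,450; Okafor $4,300; Kowalski $11,450; Bergstrom $29,700; Halvorsen $17,850. Sum = $91,750.
Sum already equals the total — no adjustment.

Andrade: $28,450 · Okafor: $4,300 · Kowalski: $11,450 · Bergstrom: $29,700 · Halvorsen: $17,850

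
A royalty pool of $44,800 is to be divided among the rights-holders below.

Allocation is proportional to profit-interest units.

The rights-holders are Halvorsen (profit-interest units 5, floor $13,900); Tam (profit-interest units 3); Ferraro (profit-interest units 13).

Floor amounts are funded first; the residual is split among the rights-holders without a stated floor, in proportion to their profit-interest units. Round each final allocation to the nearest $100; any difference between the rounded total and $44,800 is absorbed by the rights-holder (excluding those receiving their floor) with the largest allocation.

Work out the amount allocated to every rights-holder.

Halvorsen: $13,900; Tam: $5,800; Ferraro: $25,100

Fund the minimums — Halvorsen $13,900. Residual $30,900.
Residual split over remaining profit-interest units 16: Tam 5,793.75 → $5,800; Ferraro 25,106.25 → $25,100.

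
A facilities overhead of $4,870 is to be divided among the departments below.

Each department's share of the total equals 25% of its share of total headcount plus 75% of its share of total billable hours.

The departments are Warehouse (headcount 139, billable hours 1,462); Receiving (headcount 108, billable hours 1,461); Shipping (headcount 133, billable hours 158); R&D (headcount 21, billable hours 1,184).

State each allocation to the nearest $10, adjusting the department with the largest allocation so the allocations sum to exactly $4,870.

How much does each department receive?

Headcount total 401; billable hours total 4,265.
Combined weights (25% headcount + 75% billable hours): Warehouse 0.3438; Receiving 0.3242; Shipping 0.1107; R&D 0.2213.
Pro-rata amounts: Warehouse 1,674.07; Receiving 1,579.09; Shipping 539.12; R&D 1,077.72.
Rounded to nearest $10: Warehouse $1,670; Receiving $1,580; Shipping $540; R&D $1,080. Sum = $4,870.
Sum already equals the total — no adjustment.

Warehouse: $1,670 | Receiving: $1,580 | Shipping: $540 | R&D: $1,080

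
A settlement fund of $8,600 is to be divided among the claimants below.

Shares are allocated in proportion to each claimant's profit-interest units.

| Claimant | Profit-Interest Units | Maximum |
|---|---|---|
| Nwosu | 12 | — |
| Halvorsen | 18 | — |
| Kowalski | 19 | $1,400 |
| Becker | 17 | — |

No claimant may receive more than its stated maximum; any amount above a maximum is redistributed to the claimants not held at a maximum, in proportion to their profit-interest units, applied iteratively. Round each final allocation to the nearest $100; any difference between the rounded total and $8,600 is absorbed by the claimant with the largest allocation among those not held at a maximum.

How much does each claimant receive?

Nwosu: $1,800; Halvorsen: $2,800; Kowalski: $1,400; Becker: $2,600

Total profit-interest units = 66.
Unconstrained shares: Nwosu 1,563.64; Halvorsen 2,345.45; Kowalski 2,475.76; Becker 2,215.15.
Held at cap: Kowalski ($1,400); balance $7,200 reallocated over remaining profit-interest units 47.
Redistributed shares: Nwosu 1,838.30 → $1,800; Halvorsen 2,757.45 → $2,800; Becker 2,604.26 → $2,600.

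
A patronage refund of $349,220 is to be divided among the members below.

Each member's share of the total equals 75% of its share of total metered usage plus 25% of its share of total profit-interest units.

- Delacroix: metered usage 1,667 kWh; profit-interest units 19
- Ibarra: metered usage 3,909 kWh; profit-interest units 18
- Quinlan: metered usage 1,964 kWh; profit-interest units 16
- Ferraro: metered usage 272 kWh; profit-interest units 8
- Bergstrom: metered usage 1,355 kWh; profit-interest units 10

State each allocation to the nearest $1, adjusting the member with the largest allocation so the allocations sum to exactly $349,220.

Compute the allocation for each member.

Totals — metered usage 9,167, profit-interest units 71.
Combined weights (75% metered usage + 25% profit-interest units): Delacroix 0.2033; Ibarra 0.3832; Quinlan 0.2170; Ferraro 0.0504; Bergstrom 0.1461.
Raw shares: Delacroix 70,992.01; Ibarra 133,819.68; Quinlan 75,788.80; Ferraro 17,608.63; Bergstrom 51,010.87.
At nearest $1: Delacroix $70,992; Ibarra $133,820; Quinlan $75,789; Ferraro $17,609; Bergstrom $51,011. Sum = $349,221.
Difference $349,220 − $349,221 = −$1 applied to largest allocation (Ibarra): Ibarra becomes $133,819.

Delacroix: $70,992 | Ibarra: $133,819 | Quinlan: $75,789 | Ferraro: $17,609 | Bergstrom: $51,011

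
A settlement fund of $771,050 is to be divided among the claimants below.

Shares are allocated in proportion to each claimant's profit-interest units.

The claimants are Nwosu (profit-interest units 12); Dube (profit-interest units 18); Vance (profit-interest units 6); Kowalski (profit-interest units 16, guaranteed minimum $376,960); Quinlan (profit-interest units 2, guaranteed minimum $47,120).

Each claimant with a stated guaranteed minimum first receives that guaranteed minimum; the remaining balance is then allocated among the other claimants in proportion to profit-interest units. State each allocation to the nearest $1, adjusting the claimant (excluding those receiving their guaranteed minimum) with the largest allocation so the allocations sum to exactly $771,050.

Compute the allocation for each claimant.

Minimums first: Kowalski $376,960; Quinlan $47,120. Remaining pool $346,970.
Remaining pool split over remaining profit-interest units 36: Nwosu 115,656.67 → $115,657; Dube 173,485.00 → $173,485; Vance 57,828.33 → $57,828.

Nwosu: $115,657; Dube: $173,485; Vance: $57,828; Kowalski: $376,960; Quinlan: $47,120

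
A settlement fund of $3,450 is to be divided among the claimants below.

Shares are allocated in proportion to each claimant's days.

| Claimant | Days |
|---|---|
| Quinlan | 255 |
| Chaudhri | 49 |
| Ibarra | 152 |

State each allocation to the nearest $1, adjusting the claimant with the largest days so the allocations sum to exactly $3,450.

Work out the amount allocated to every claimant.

Quinlan: $1,929 | Chaudhri: $371 | Ibarra: $1,150

Days total: 255 + 49 + 152 = 456.
Unrounded shares: Quinlan 1,929.28; Chaudhri 370.72; Ibarra 1,150.00.
Rounded to nearest $1: Quinlan $1,929; Chaudhri $371; Ibarra $1,150. Sum = $3,450.
Rounded total matches; no reconciliation needed.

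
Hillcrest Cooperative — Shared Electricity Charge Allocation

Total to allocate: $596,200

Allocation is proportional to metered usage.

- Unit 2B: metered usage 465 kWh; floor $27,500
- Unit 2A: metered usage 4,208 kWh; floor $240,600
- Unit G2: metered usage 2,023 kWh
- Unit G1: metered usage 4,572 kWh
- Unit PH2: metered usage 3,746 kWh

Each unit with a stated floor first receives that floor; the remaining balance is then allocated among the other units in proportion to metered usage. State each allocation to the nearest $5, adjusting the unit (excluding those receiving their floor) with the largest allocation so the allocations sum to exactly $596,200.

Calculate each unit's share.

Guaranteed amounts: Unit 2B $27,500; Unit 2A $240,600. Balance $328,100.
Balance split over remaining metered usage 10,341: Unit G2 64,185.89 → $64,185; Unit G1 145,060.75 → $145,060; Unit PH2 118,853.36 → $118,855.

Unit 2B: $27,500; Unit 2A: $240,600; Unit G2: $64,185; Unit G1: $145,060; Unit PH2: $118,855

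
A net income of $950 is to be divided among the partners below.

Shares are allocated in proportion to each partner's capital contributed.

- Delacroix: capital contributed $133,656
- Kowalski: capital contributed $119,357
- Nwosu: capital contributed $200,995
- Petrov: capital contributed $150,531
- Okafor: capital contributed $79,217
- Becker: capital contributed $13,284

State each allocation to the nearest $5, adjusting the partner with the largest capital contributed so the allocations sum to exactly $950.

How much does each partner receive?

Combined capital contributed = 697,040.
Pro-rata amounts: Delacroix 133,656/697,040 × $950 = 182.16; Kowalski 119,357/697,040 × $950 = 162.67; Nwosu 200,995/697,040 × $950 = 273.94; Petrov 150,531/697,040 × $950 = 205.16; Okafor 79,217/697,040 × $950 = 107.97; Becker 13,284/697,040 × $950 = 18.10.
At nearest $5: Delacroix $180; Kowalski $165; Nwosu $275; Petrov $205; Okafor $110; Becker $20. Sum = $955.
Difference $950 − $955 = −$5 applied to largest capital contributed (Nwosu): Nwosu becomes $270.

Delacroix: $180; Kowalski: $165; Nwosu: $270; Petrov: $205; Okafor: $110; Becker: $20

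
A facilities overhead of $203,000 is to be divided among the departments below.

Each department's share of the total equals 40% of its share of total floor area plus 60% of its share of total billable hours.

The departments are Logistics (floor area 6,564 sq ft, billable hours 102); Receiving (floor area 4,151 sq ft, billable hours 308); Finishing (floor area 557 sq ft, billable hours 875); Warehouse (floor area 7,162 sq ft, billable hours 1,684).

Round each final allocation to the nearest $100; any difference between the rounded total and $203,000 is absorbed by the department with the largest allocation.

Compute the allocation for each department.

Floor area total 18,434; billable hours total 2,969.
Composite weights (40% floor area + 60% billable hours): Logistics 0.1630; Receiving 0.1523; Finishing 0.1889; Warehouse 0.4957.
Unrounded shares: Logistics 33,098.23; Receiving 30,920.12; Finishing 38,349.46; Warehouse 100,632.19.
After rounding ($100): Logistics $33,100; Receiving $30,900; Finishing $38,300; Warehouse $100,600. Sum = $202,900.
Difference $203,000 − $202,900 = +$100 applied to largest allocation (Warehouse): Warehouse becomes $100,700.

Logistics: $33,100 | Receiving: $30,900 | Finishing: $38,300 | Warehouse: $100,700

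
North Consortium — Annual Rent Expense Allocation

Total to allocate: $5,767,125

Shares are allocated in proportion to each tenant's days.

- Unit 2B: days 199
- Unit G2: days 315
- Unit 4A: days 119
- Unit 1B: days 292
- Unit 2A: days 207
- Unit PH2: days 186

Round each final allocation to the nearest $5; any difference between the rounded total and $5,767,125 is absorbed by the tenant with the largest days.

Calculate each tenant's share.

Unit 2B: $870,755 | Unit G2: $1,378,335 | Unit 4A: $520,705 | Unit 1B: $1,277,695 | Unit 2A: $905,760 | Unit PH2: $813,875

Sum of days: 199 + 315 + 119 + 292 + 207 + 186 = 1,318.
Unrounded shares: Unit 2B 870,757.11; Unit G2 1,378,334.12; Unit 4A 520,704.00; Unit 1B 1,277,693.85; Unit 2A 905,762.42; Unit PH2 813,873.48.
Rounded to nearest $5: Unit 2B $870,755; Unit G2 $1,378,335; Unit 4A $520,705; Unit 1B $1,277,695; Unit 2A $905,760; Unit PH2 $813,875. Sum = $5,767,125.
Rounded total matches; no reconciliation needed.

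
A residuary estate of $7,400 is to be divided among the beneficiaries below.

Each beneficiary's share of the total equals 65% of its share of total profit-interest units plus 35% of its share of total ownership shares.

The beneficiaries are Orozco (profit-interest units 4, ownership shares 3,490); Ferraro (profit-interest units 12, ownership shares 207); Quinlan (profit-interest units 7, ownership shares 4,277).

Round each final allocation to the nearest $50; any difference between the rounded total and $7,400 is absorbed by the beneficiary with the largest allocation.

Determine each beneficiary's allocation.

Orozco: $1,950 · Ferraro: $2,600 · Quinlan: $2,850

Profit-interest units total 23; ownership shares total 7,974.
Composite weights (65% profit-interest units + 35% ownership shares): Orozco 0.2662; Ferraro 0.3482; Quinlan 0.3856.
Unrounded shares: Orozco 1,970.09; Ferraro 2,576.80; Quinlan 2,853.11.
At nearest $50: Orozco $1,950; Ferraro $2,600; Quinlan $2,850. Sum = $7,400.
Rounded total matches; no reconciliation needed.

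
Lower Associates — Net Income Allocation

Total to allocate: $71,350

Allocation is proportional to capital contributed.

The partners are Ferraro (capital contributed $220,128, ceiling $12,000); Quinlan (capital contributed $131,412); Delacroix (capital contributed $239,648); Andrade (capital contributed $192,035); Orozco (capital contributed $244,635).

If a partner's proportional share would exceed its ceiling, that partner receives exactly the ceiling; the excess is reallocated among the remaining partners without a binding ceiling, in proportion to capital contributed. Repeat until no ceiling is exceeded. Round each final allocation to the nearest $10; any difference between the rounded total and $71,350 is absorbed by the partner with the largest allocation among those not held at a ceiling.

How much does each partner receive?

Ferraro: $12,000 | Quinlan: $9,660 | Delacroix: $17,610 | Andrade: $14,110 | Orozco: $17,970

Combined capital contributed = 1,027,858.
Proportional shares (ignoring caps): Ferraro 15,280.45; Quinlan 9,122.12; Delacroix 16,635.45; Andrade 13,330.34; Orozco 16,981.63.
Cap binds for Ferraro ($12,000); balance $59,350 reallocated over remaining capital contributed 807,730.
Remaining shares: Quinlan 9,655.83 → $9,660; Delacroix 17,608.74 → $17,610; Andrade 14,110.26 → $14,110; Orozco 17,975.17 → $17,980.
Rounding difference −$10 applied to Orozco → $17,970.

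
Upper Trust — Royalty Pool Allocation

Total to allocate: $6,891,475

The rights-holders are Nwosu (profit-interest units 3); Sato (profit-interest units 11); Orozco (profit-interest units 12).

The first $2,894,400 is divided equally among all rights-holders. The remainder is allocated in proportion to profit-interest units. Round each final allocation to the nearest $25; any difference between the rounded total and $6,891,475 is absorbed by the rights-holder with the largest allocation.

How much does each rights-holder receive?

$2,894,400 shared equally gives $964,800 per rights-holder.
Remainder $3,997,075 by profit-interest units (total 26): Nwosu 461,200.96 → $461,200; Sato 1,691,070.19 → $1,691,075; Orozco 1,844,803.85 → $1,844,800.
Totals: Nwosu $964,800 + $461,200 = $1,426,000; Sato $964,800 + $1,691,075 = $2,655,875; Orozco $964,800 + $1,844,800 = $2,809,600.

Nwosu: $1,426,000 | Sato: $2,655,875 | Orozco: $2,809,600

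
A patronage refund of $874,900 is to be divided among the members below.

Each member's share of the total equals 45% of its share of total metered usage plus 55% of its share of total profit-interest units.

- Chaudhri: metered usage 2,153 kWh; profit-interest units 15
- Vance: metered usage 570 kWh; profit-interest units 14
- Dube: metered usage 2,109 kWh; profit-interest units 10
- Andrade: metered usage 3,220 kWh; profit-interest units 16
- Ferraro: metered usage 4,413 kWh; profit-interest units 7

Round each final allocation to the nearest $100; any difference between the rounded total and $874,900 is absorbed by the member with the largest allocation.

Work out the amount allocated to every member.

Metered usage total 12,465; profit-interest units total 62.
Combined weights (45% metered usage + 55% profit-interest units): Chaudhri 0.2108; Vance 0.1448; Dube 0.1648; Andrade 0.2582; Ferraro 0.2214.
Raw shares: Chaudhri 184,420.30; Vance 126,660.29; Dube 144,224.52; Andrade 225,882.53; Ferraro 193,712.36.
At nearest $100: Chaudhri $184,400; Vance $126,700; Dube $144,200; Andrade $225,900; Ferraro $193,700. Sum = $874,900.
Rounded total matches; no reconciliation needed.

Chaudhri: $184,400 · Vance: $126,700 · Dube: $144,200 · Andrade: $225,900 · Ferraro: $193,700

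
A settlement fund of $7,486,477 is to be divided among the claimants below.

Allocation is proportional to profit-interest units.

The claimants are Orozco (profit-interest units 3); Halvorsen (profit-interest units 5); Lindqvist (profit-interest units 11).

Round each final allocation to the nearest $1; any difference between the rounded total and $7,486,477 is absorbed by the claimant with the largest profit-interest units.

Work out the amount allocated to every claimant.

Sum of profit-interest units: 3 + 5 + 11 = 19.
Pro-rata amounts: Orozco 1,182,075.32; Halvorsen 1,970,125.53; Lindqvist 4,334,276.16.
After rounding ($1): Orozco $1,182,075; Halvorsen $1,970,126; Lindqvist $4,334,276. Sum = $7,486,477.
No rounding difference to absorb.

Orozco: $1,182,075 | Halvorsen: $1,970,126 | Lindqvist: $4,334,276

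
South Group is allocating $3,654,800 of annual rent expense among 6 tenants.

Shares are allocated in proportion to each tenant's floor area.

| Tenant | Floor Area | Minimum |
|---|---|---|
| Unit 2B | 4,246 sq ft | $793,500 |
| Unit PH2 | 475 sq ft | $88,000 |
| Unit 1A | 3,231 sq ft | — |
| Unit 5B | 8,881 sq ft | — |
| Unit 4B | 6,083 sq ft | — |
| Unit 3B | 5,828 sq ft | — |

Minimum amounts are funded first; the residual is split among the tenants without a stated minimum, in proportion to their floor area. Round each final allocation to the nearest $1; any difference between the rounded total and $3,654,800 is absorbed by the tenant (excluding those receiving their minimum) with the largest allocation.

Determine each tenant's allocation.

Fund the minimums — Unit 2B $793,500; Unit PH2 $88,000. Residual $2,773,300.
Residual split over remaining floor area 24,023: Unit 1A 372,998.06 → $372,998; Unit 5B 1,025,254.02 → $1,025,254; Unit 4B 702,243.01 → $702,243; Unit 3B 672,804.91 → $672,805.

Unit 2B: $793,500 · Unit PH2: $88,000 · Unit 1A: $372,998 · Unit 5B: $1,025,254 · Unit 4B: $702,243 · Unit 3B: $672,805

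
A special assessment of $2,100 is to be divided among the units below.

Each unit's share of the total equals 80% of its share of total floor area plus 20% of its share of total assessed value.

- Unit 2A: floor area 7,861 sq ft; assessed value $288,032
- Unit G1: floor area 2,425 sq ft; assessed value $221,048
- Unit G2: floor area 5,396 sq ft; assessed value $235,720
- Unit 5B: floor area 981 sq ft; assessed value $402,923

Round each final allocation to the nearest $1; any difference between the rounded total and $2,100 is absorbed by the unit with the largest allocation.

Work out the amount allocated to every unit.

Totals — floor area 16,663, assessed value 1,147,723.
Composite weights (80% floor area + 20% assessed value): Unit 2A 0.4276; Unit G1 0.1549; Unit G2 0.3001; Unit 5B 0.1173.
Pro-rata amounts: Unit 2A 897.97; Unit G1 325.38; Unit G2 630.30; Unit 5B 246.35.
After rounding ($1): Unit 2A $898; Unit G1 $325; Unit G2 $630; Unit 5B $246. Sum = $2,099.
Difference $2,100 − $2,099 = +$1 applied to largest allocation (Unit 2A): Unit 2A becomes $899.

Unit 2A: $899; Unit G1: $325; Unit G2: $630; Unit 5B: $246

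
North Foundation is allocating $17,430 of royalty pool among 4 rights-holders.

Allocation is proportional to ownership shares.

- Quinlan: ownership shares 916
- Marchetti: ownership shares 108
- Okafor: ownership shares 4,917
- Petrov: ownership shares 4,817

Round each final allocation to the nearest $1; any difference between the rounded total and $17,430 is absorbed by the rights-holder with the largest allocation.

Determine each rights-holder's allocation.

Sum of ownership shares: 10,758.
Unrounded shares: Quinlan 916/10,758 × $17,430 = 1,484.09; Marchetti 108/10,758 × $17,430 = 174.98; Okafor 4,917/10,758 × $17,430 = 7,966.47; Petrov 4,817/10,758 × $17,430 = 7,804.45.
After rounding ($1): Quinlan $1,484; Marchetti $175; Okafor $7,966; Petrov $7,804. Sum = $17,429.
Difference $17,430 − $17,429 = +$1 applied to largest allocation (Okafor): Okafor becomes $7,967.

Quinlan: $1,484 · Marchetti: $175 · Okafor: $7,967 · Petrov: $7,804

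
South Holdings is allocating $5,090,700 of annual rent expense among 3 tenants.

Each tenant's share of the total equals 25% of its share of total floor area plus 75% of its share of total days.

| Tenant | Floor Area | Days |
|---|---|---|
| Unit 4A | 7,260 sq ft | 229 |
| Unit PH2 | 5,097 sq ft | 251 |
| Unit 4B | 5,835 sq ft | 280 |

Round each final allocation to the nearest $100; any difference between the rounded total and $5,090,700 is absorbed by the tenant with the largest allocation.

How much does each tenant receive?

Totals — floor area 18,192, days 760.
Combined weights (25% floor area + 75% days): Unit 4A 0.3258; Unit PH2 0.3177; Unit 4B 0.3565.
Unrounded shares: Unit 4A 1,658,325.92; Unit PH2 1,617,528.66; Unit 4B 1,814,845.42.
At nearest $100: Unit 4A $1,658,300; Unit PH2 $1,617,500; Unit 4B $1,814,800. Sum = $5,090,600.
Difference $5,090,700 − $5,090,600 = +$100 applied to largest allocation (Unit 4B): Unit 4B becomes $1,814,900.

Unit 4A: $1,658,300 · Unit PH2: $1,617,500 · Unit 4B: $1,814,900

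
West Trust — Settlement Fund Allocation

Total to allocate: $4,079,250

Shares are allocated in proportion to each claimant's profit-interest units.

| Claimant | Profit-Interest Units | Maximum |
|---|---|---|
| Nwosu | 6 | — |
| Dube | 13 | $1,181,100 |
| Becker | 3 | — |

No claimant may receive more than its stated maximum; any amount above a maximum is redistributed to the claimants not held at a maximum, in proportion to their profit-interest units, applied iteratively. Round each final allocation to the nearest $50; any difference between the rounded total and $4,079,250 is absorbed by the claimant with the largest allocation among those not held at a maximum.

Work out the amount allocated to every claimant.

Total profit-interest units = 22.
Pro-rata shares before constraints: Nwosu 1,112,522.73; Dube 2,410,465.91; Becker 556,261.36.
Held at cap: Dube ($1,181,100); balance $2,898,150 reallocated over remaining profit-interest units 9.
Remaining shares: Nwosu 1,932,100.00 → $1,932,100; Becker 966,050.00 → $966,050.

Nwosu: $1,932,100 | Dube: $1,181,100 | Becker: $966,050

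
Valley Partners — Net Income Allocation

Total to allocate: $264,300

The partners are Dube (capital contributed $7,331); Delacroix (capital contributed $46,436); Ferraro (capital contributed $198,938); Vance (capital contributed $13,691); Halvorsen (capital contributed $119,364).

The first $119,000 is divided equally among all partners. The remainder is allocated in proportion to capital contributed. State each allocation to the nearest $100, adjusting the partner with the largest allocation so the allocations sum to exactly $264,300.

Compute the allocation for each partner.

Equal tier: $119,000 ÷ 5 = $23,800 apiece.
Remainder $145,300 by capital contributed (total 385,760): Dube 2,761.29 → $2,800; Delacroix 17,490.54 → $17,500; Ferraro 74,931.80 → $74,900; Vance 5,156.84 → $5,200; Halvorsen 44,959.53 → $45,000.
Rounding difference −$100 on remainder applied to Ferraro.
Totals: Dube $23,800 + $2,800 = $26,600; Delacroix $23,800 + $17,500 = $41,300; Ferraro $23,800 + $74,800 = $98,600; Vance $23,800 + $5,200 = $29,000; Halvorsen $23,800 + $45,000 = $68,800.

Dube: $26,600 · Delacroix: $41,300 · Ferraro: $98,600 · Vance: $29,000 · Halvorsen: $68,800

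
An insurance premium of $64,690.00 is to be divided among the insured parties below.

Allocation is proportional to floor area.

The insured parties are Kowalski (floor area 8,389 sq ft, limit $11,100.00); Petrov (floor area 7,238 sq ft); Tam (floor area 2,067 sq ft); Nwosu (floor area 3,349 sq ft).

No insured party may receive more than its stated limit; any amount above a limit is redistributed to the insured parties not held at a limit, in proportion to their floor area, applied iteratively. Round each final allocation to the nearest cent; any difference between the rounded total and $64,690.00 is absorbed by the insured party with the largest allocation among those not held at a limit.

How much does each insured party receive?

Total floor area = 21,043.
Pro-rata shares before constraints: Kowalski 25,789.3081; Petrov 22,250.9252; Tam 6,354.3330; Nwosu 10,295.4336.
Cap binds for Kowalski ($11,100.00); balance $53,590.00 reallocated over remaining floor area 12,654.
Shares after redistribution: Petrov 30,653.1073 → $30,653.11; Tam 8,753.7956 → $8,753.80; Nwosu 14,183.0970 → $14,183.10.
Rounding difference −$0.01 applied to Petrov → $30,653.10.

Kowalski: $11,100.00 | Petrov: $30,653.10 | Tam: $8,753.80 | Nwosu: $14,183.10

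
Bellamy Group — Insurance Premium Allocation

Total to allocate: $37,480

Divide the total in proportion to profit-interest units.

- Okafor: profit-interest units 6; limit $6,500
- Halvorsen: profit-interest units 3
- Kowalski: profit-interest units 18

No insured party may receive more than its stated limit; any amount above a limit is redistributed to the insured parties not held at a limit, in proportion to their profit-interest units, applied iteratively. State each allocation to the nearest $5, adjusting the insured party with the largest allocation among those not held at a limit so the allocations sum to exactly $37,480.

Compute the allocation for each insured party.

Okafor: $6,500; Halvorsen: $4,425; Kowalski: $26,555

Profit-interest units total: 27.
Proportional shares (ignoring caps): Okafor 8,328.89; Halvorsen 4,164.44; Kowalski 24,986.67.
Cap binds for Okafor ($6,500); remaining pool $30,980 reallocated over remaining profit-interest units 21.
Redistributed shares: Halvorsen 4,425.71 → $4,425; Kowalski 26,554.29 → $26,555.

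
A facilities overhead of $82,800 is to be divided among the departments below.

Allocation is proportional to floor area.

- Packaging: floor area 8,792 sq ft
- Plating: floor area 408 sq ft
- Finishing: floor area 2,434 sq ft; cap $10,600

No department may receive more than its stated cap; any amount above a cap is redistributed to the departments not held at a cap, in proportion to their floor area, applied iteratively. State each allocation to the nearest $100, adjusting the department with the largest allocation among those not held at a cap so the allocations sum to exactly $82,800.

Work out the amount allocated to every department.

Packaging: $69,000 | Plating: $3,200 | Finishing: $10,600

Sum of floor area: 11,634.
Pro-rata shares before constraints: Packaging 62,573.29; Plating 2,903.76; Finishing 17,322.95.
Held at cap: Finishing ($10,600); residual $72,200 reallocated over remaining floor area 9,200.
Redistributed shares: Packaging 68,998.09 → $69,000; Plating 3,201.91 → $3,200.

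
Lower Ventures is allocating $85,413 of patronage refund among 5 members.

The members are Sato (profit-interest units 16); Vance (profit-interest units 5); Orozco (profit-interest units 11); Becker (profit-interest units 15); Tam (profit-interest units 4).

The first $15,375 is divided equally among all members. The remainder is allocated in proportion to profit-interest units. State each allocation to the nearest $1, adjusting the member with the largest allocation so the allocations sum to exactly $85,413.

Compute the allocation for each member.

Equal tier: $15,375 ÷ 5 = $3,075 apiece.
Remainder $70,038 by profit-interest units (total 51): Sato 21,972.71 → $21,973; Vance 6,866.47 → $6,866; Orozco 15,106.24 → $15,106; Becker 20,599.41 → $20,599; Tam 5,493.18 → $5,493.
Rounding difference +$1 on remainder applied to Sato.
Totals: Sato $3,075 + $21,974 = $25,049; Vance $3,075 + $6,866 = $9,941; Orozco $3,075 + $15,106 = $18,181; Becker $3,075 + $20,599 = $23,674; Tam $3,075 + $5,493 = $8,568.

Sato: $25,049 | Vance: $9,941 | Orozco: $18,181 | Becker: $23,674 | Tam: $8,568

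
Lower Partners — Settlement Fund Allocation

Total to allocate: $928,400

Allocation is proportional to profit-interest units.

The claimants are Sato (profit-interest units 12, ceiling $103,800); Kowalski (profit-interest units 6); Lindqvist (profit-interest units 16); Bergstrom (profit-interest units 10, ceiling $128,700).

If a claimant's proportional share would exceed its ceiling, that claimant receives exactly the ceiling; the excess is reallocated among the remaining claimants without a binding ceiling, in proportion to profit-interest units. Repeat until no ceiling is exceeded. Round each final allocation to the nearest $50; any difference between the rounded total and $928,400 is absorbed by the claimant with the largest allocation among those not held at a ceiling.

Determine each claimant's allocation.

Sato: $103,800 | Kowalski: $189,800 | Lindqvist: $506,100 | Bergstrom: $128,700

Profit-interest units total: 44.
Pro-rata shares before constraints: Sato 253,200.00; Kowalski 126,600.00; Lindqvist 337,600.00; Bergstrom 211,000.00.
Cap binds for Sato ($103,800), Bergstrom ($128,700); remaining pool $695,900 reallocated over remaining profit-interest units 22.
Redistributed shares: Kowalski 189,790.91 → $189,800; Lindqvist 506,109.09 → $506,100.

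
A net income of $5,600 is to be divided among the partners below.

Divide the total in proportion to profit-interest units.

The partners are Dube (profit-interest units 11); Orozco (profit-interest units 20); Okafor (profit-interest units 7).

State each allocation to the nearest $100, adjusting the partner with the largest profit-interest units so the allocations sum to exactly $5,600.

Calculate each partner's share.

Profit-interest units total: 38.
Pro-rata amounts: Dube 11/38 × $5,600 = 1,621.05; Orozco 20/38 × $5,600 = 2,947.37; Okafor 7/38 × $5,600 = 1,031.58.
Rounded to nearest $100: Dube $1,600; Orozco $2,900; Okafor $1,000. Sum = $5,500.
Difference $5,600 − $5,500 = +$100 applied to largest profit-interest units (Orozco): Orozco becomes $3,000.

Dube: $1,600 | Orozco: $3,000 | Okafor: $1,000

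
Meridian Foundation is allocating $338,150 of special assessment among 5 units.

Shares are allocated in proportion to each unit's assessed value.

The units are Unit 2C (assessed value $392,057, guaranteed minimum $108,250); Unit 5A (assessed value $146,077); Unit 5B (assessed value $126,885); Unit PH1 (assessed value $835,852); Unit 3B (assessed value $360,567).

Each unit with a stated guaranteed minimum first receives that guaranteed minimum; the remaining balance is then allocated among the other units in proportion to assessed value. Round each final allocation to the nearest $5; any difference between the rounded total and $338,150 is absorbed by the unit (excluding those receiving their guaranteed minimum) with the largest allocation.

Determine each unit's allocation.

Guaranteed amounts: Unit 2C $108,250. Balance $229,900.
Balance split over remaining assessed value 1,469,381: Unit 5A 22,855.27 → $22,855; Unit 5B 19,852.48 → $19,850; Unit PH1 130,777.77 → $130,780; Unit 3B 56,414.47 → $56,415.

Unit 2C: $108,250; Unit 5A: $22,855; Unit 5B: $19,850; Unit PH1: $130,780; Unit 3B: $56,415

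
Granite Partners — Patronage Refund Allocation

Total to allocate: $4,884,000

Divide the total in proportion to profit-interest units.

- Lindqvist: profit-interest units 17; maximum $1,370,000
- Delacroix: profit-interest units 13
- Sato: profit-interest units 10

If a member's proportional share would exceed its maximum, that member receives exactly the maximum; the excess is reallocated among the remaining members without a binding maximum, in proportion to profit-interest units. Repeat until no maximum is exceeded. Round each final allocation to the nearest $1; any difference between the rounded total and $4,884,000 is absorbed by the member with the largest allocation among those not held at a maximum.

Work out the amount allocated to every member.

Lindqvist: $1,370,000; Delacroix: $1,986,174; Sato: $1,527,826

Total profit-interest units = 40.
Proportional shares (ignoring caps): Lindqvist 2,075,700.00; Delacroix 1,587,300.00; Sato 1,221,000.00.
Capped: Lindqvist ($1,370,000); residual $3,514,000 reallocated over remaining profit-interest units 23.
Shares after redistribution: Delacroix 1,986,173.91 → $1,986,174; Sato 1,527,826.09 → $1,527,826.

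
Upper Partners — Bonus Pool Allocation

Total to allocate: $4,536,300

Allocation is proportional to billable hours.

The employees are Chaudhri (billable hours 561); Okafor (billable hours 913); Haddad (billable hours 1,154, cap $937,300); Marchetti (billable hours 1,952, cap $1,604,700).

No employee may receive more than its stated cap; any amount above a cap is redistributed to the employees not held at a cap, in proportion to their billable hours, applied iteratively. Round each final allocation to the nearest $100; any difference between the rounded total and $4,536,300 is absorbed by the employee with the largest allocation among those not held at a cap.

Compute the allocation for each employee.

Combined billable hours = 4,580.
Unconstrained shares: Chaudhri 555,647.23; Okafor 904,288.62; Haddad 1,142,989.13; Marchetti 1,933,375.02.
Capped: Haddad ($937,300), Marchetti ($1,604,700); remaining pool $1,994,300 reallocated over remaining billable hours 1,474.
Remaining shares: Chaudhri 759,024.63 → $759,000; Okafor 1,235,275.37 → $1,235,300.

Chaudhri: $759,000; Okafor: $1,235,300; Haddad: $937,300; Marchetti: $1,604,700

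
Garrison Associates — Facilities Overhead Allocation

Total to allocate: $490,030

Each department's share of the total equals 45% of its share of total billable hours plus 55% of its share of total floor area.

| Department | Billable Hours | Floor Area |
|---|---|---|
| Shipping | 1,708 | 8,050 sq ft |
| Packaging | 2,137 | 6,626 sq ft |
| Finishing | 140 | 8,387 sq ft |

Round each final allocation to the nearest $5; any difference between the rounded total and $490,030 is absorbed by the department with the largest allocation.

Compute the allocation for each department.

Shipping: $188,585; Packaging: $195,685; Finishing: $105,760

Billable hours total 3,985; floor area total 23,063.
Composite weights (45% billable hours + 55% floor area): Shipping 0.3848; Packaging 0.3993; Finishing 0.2158.
Unrounded shares: Shipping 188,586.79; Packaging 195,684.88; Finishing 105,758.34.
At nearest $5: Shipping $188,585; Packaging $195,685; Finishing $105,760. Sum = $490,030.
Rounded total matches; no reconciliation needed.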